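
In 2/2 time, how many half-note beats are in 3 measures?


Time signature 2/2: the bottom number 2 means the half note gets one count
The top number 2 means 2 half-note beats per measure
Total = 2 × 3 measures
= 6 half-note beats


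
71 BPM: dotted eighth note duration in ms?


Solution.
One quarter-note beat = 60000 / BPM = 60000 / 71 ms
Dotted eighth note = 3/4 × quarter note
Duration = 3/4 × 60000 / 71 = 45000 / 71
= 633.8 ms


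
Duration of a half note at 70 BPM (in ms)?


One quarter-note beat = 60000 / BPM = 60000 / 70 ms
Half note = 2 × quarter note
Duration = 2 × 60000 / 70 = 120000 / 70
= 1714.3 ms


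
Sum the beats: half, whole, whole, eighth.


Reasoning:
Beat values:
  half = 2 beats
  whole = 4 beats
  whole = 4 beats
  eighth = 0.5 beats
Sum = 2 + 4 + 4 + 0.5
= 10.5 beats


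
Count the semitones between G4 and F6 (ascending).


Working:
Absolute semitone position = octave×12 + chromatic position
G4: 4×12 + 7 = 55
F6: 6×12 + 5 = 77
Difference = 77 - 55 = 22
= 22 semitones


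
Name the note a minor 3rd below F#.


Step by step:
A 3rd spans 3 letter names, so from F we land on D
A minor 3rd = 3 semitones below F#
Spell D at that pitch: D#
= D#


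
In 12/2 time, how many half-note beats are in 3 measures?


Let's work it out.
Time signature 12/2: the bottom number 2 means the half note gets one count
The top number 12 means 12 half-note beats per measure
Total = 12 × 3 measures
= 36 half-note beats


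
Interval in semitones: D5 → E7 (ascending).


Absolute semitone position = octave×12 + chromatic position
D5: 5×12 + 2 = 62
E7: 7×12 + 4 = 88
Difference = 88 - 62 = 26
= 26 semitones


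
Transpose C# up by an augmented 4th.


Working:
augmented 4th: 4 letter names, 6 semitones
Letter: C + 3 → F
Pitch: C# + 6 semitones, spelled as an F → F##
= F##


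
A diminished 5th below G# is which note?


Solution.
A 5th spans 5 letter names, so from G we land on C
A diminished 5th = 6 semitones below G#
Spell C at that pitch: C##
= C##


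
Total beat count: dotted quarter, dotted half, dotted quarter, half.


Beat values:
  dotted quarter = 1.5 beats
  dotted half = 3 beats
  dotted quarter = 1.5 beats
  half = 2 beats
Sum = 1.5 + 3 + 1.5 + 2
= 8 beats


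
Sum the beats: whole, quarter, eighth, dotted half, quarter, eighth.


Beat values:
  whole = 4 beats
  quarter = 1 beat
  eighth = 0.5 beats
  dotted half = 3 beats
  quarter = 1 beat
  eighth = 0.5 beats
Sum = 4 + 1 + 0.5 + 3 + 1 + 0.5
= 10 beats


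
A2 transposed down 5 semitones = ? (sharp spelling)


A2: chromatic position 9 in octave 2 → absolute = 2×12 + 9 = 33
Transpose down 5: 33 - 5 = 28
28 = 2×12 + 4 → E in octave 2
Result = E2


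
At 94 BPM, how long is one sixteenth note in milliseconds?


Reasoning:
One quarter-note beat = 60000 / BPM = 60000 / 94 ms
Sixteenth note = 1/4 × quarter note
Duration = 1/4 × 60000 / 94 = 15000 / 94
= 159.6 ms


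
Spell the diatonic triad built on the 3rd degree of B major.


Working:
B major scale: B C# D# E F# G# A#
Diatonic triad on degree 3 stacks scale notes 3, 5, 7: D# F# A#
D#→F# = 3 semitones; D#→A# = 7 semitones → minor triad
= D# F# A# (minor)


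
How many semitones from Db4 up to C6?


Absolute semitone position = octave×12 + chromatic position
Db4: 4×12 + 1 = 49
C6: 6×12 + 0 = 72
Difference = 72 - 49 = 23
= 23 semitones


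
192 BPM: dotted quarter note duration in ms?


Let's work it out.
One quarter-note beat = 60000 / BPM = 60000 / 192 ms
Dotted quarter note = 3/2 × quarter note
Duration = 3/2 × 60000 / 192 = 90000 / 192
= 468.8 ms


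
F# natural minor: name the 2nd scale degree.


Let's work it out.
Natural minor scale pattern: W-H-W-W-H-W-W (2-1-2-2-1-2-2 semitones)
Starting from F#:
  F# + 2 semitones → G#
  G# + 1 semitone → A
  A + 2 semitones → B
  B + 2 semitones → C#
  C# + 1 semitone → D
  D + 2 semitones → E
  E + 2 semitones → F#
Scale: F# G# A B C# D E
Degree 2 = G#


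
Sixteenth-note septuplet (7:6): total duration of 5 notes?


Solution.
Septuplet: 7 notes occupy the space of 6 sixteenth notes
Space = 6 × 1/4 = 3/2 beats
Each septuplet note = 3/2 / 7 = 3/14 beats
5 notes = 5 × 3/14 = 15/14
= 15/14 beats


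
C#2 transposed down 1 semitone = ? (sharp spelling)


C#2: chromatic position 1 in octave 2 → absolute = 2×12 + 1 = 25
Transpose down 1: 25 - 1 = 24
24 = 2×12 + 0 → C in octave 2
Result = C2


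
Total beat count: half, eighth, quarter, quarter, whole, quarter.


Solution.
Beat values:
  half = 2 beats
  eighth = 0.5 beats
  quarter = 1 beat
  quarter = 1 beat
  whole = 4 beats
  quarter = 1 beat
Sum = 2 + 0.5 + 1 + 1 + 4 + 1
= 9.5 beats


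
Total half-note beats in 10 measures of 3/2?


Working:
Time signature 3/2: the bottom number 2 means the half note gets one count
The top number 3 means 3 half-note beats per measure
Total = 3 × 10 measures
= 30 half-note beats


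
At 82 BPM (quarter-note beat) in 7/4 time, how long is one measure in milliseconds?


Working:
Quarter-note beat duration = 60000 / 82 ms
Beats per measure (7/4) = 7
One measure = 7 × 60000 / 82 = 420000 / 82 ms
= 5122.0 ms


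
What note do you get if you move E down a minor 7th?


Working:
minor 7th: 7 letter names, 10 semitones
Letter: E - 6 → F
Pitch: E - 10 semitones, spelled as an F → F#
= F#


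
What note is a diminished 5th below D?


Working:
A 5th spans 5 letter names, so from D we land on G
A diminished 5th = 6 semitones below D
Spell G at that pitch: G#
= G#


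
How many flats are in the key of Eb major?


Reasoning:
Flat major keys: C(0), F(1), Bb(2), Eb(3), Ab(4), Db(5), Gb(6), Cb(7)
Eb major has 3 flats
Order of flats: Bb Eb Ab Db Gb Cb Fb → first 3: Bb, Eb, Ab
= 3 flats


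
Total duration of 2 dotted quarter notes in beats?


Reasoning:
Base quarter note = 1 beat
Dot 1 adds half the previous value: +1/2
One dotted quarter = 1 + 1/2 = 3/2
2 of them = 2 × 3/2 = 3
= 3 beats


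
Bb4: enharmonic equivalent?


Enharmonic notes sound the same pitch but are spelled with different letter names
Bb and A# name the same pitch class
= A#4


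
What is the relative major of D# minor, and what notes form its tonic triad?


The relative major shares the key signature and is a minor 3rd above the minor tonic
A minor 3rd above D# is F#
→ relative major of D# minor is F# major
Tonic triad of F# major = root + major 3rd + perfect 5th = F# A# C#
= F# major; triad = F# A# C#


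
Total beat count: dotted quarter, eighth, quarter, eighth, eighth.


Working:
Beat values:
  dotted quarter = 1.5 beats
  eighth = 0.5 beats
  quarter = 1 beat
  eighth = 0.5 beats
  eighth = 0.5 beats
Sum = 1.5 + 0.5 + 1 + 0.5 + 0.5
= 4 beats


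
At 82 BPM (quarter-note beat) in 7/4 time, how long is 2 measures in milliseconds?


Step by step:
Quarter-note beat duration = 60000 / 82 ms
Beats per measure (7/4) = 7
One measure = 7 × 60000 / 82 = 420000 / 82 ms
2 measures = 2 × 420000 / 82 = 840000 / 82
= 10243.9 ms


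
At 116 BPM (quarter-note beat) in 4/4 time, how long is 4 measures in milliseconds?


Quarter-note beat duration = 60000 / 116 ms
Beats per measure (4/4) = 4
One measure = 4 × 60000 / 116 = 240000 / 116 ms
4 measures = 4 × 240000 / 116 = 960000 / 116
= 8275.9 ms


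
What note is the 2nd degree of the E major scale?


Major scale pattern: W-W-H-W-W-W-H (2-2-1-2-2-2-1 semitones)
Starting from E:
  E + 2 semitones → F#
  F# + 2 semitones → G#
  G# + 1 semitone → A
  A + 2 semitones → B
  B + 2 semitones → C#
  C# + 2 semitones → D#
  D# + 1 semitone → E
Scale: E F# G# A B C# D#
Degree 2 = F#


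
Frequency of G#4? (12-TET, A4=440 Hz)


Let's work it out.
f = 440 × 2^(n/12) where n = semitones from A4
G#4: -1 semitones from A4
f = 440 × 2^(-1/12)
f = 415.30 Hz


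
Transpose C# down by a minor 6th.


Let's work it out.
minor 6th: 6 letter names, 8 semitones
Letter: C - 5 → E
Pitch: C# - 8 semitones, spelled as an E → E#
= E#


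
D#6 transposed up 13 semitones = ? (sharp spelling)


Solution.
D#6: chromatic position 3 in octave 6 → absolute = 6×12 + 3 = 75
Transpose up 13: 75 + 13 = 88
88 = 7×12 + 4 → E in octave 7
Result = E7


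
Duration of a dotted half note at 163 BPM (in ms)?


Working:
One quarter-note beat = 60000 / BPM = 60000 / 163 ms
Dotted half note = 3 × quarter note
Duration = 3 × 60000 / 163 = 180000 / 163
= 1104.3 ms


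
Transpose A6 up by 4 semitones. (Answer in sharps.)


Reasoning:
A6: chromatic position 9 in octave 6 → absolute = 6×12 + 9 = 81
Transpose up 4: 81 + 4 = 85
85 = 7×12 + 1 → C# in octave 7
Result = C#7


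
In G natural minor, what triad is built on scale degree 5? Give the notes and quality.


Solution.
G natural minor scale: G A Bb C D Eb F
Diatonic triad on degree 5 stacks scale notes 5, 7, 2: D F A
D→F = 3 semitones; D→A = 7 semitones → minor triad
= D F A (minor)


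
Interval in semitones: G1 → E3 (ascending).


Let's work it out.
Absolute semitone position = octave×12 + chromatic position
G1: 1×12 + 7 = 19
E3: 3×12 + 4 = 40
Difference = 40 - 19 = 21
= 21 semitones


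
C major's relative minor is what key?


The relative minor shares the major's key signature and starts on its 6th degree
6th degree = a major 6th above the tonic; a major 6th above C is A
→ relative minor of C major is A minor
= A minor


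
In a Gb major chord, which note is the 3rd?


Solution.
Major triad = root + major 3rd (4 semitones) + perfect 5th (7 semitones)
A triad on Gb stacks thirds, so the chord tones use letter names G-B-D
Root: Gb
Major 3rd above Gb: Bb
Perfect 5th above Gb: Db
The 3rd = Bb


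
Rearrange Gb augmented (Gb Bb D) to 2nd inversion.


Reasoning:
Root position: Gb Bb D
2nd inversion: move root and 3rd up an octave
Bass note: D
Notes (bottom to top) = D Gb Bb


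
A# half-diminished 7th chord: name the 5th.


Working:
Half-diminished 7th chord = root + minor 3rd + diminished 5th + minor 7th
Seventh chords stack in thirds, so the letter names are A-C-E-G
Root: A#
Minor 3rd above A#: C#
Diminished 5th above A#: E
Minor 7th above A#: G#
The 5th = E


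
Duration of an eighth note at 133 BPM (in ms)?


Working:
One quarter-note beat = 60000 / BPM = 60000 / 133 ms
Eighth note = 1/2 × quarter note
Duration = 1/2 × 60000 / 133 = 30000 / 133
= 225.6 ms


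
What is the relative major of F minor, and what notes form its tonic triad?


Let's work it out.
The relative major shares the key signature and is a minor 3rd above the minor tonic
A minor 3rd above F is Ab
→ relative major of F minor is Ab major
Tonic triad of Ab major = root + major 3rd + perfect 5th = Ab C Eb
= Ab major; triad = Ab C Eb


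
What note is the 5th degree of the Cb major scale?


Major scale pattern: W-W-H-W-W-W-H (2-2-1-2-2-2-1 semitones)
Starting from Cb:
  Cb + 2 semitones → Db
  Db + 2 semitones → Eb
  Eb + 1 semitone → Fb
  Fb + 2 semitones → Gb
  Gb + 2 semitones → Ab
  Ab + 2 semitones → Bb
  Bb + 1 semitone → Cb
Scale: Cb Db Eb Fb Gb Ab Bb
Degree 5 = Gb


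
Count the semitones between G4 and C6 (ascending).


Reasoning:
Absolute semitone position = octave×12 + chromatic position
G4: 4×12 + 7 = 55
C6: 6×12 + 0 = 72
Difference = 72 - 55 = 17
= 17 semitones


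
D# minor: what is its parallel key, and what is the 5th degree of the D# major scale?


Parallel keys share the same tonic but differ in mode
D# minor → parallel is D# major
D# major scale: D# E# F## G# A# B# C##
= D# major; 5th degree = A#


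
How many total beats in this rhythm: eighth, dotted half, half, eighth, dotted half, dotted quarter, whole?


Reasoning:
Beat values:
  eighth = 0.5 beats
  dotted half = 3 beats
  half = 2 beats
  eighth = 0.5 beats
  dotted half = 3 beats
  dotted quarter = 1.5 beats
  whole = 4 beats
Sum = 0.5 + 3 + 2 + 0.5 + 3 + 1.5 + 4
= 14.5 beats


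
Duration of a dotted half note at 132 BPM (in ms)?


Step by step:
One quarter-note beat = 60000 / BPM = 60000 / 132 ms
Dotted half note = 3 × quarter note
Duration = 3 × 60000 / 132 = 180000 / 132
= 1363.6 ms


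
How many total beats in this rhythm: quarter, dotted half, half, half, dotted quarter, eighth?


Working:
Beat values:
  quarter = 1 beat
  dotted half = 3 beats
  half = 2 beats
  half = 2 beats
  dotted quarter = 1.5 beats
  eighth = 0.5 beats
Sum = 1 + 3 + 2 + 2 + 1.5 + 0.5
= 10 beats


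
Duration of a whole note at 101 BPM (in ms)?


One quarter-note beat = 60000 / BPM = 60000 / 101 ms
Whole note = 4 × quarter note
Duration = 4 × 60000 / 101 = 240000 / 101
= 2376.2 ms


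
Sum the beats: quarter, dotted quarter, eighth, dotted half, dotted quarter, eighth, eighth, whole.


Step by step:
Beat values:
  quarter = 1 beat
  dotted quarter = 1.5 beats
  eighth = 0.5 beats
  dotted half = 3 beats
  dotted quarter = 1.5 beats
  eighth = 0.5 beats
  eighth = 0.5 beats
  whole = 4 beats
Sum = 1 + 1.5 + 0.5 + 3 + 1.5 + 0.5 + 0.5 + 4
= 12.5 beats


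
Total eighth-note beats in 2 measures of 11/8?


Time signature 11/8: the bottom number 8 means the eighth note gets one count
The top number 11 means 11 eighth-note beats per measure
Total = 11 × 2 measures
= 22 eighth-note beats


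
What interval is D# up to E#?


Let's work it out.
Letter names: D → E spans 2 letter names → a 2nd
Semitones: D# → E# = 2 half-steps
A 2nd of 2 semitones is a major 2nd
= major 2nd


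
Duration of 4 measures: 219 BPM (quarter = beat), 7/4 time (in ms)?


Let's work it out.
Quarter-note beat duration = 60000 / 219 ms
Beats per measure (7/4) = 7
One measure = 7 × 60000 / 219 = 420000 / 219 ms
4 measures = 4 × 420000 / 219 = 1680000 / 219
= 7671.2 ms


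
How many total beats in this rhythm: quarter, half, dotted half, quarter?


Step by step:
Beat values:
  quarter = 1 beat
  half = 2 beats
  dotted half = 3 beats
  quarter = 1 beat
Sum = 1 + 2 + 3 + 1
= 7 beats


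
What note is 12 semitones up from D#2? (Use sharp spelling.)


D#2: chromatic position 3 in octave 2 → absolute = 2×12 + 3 = 27
Transpose up 12: 27 + 12 = 39
39 = 3×12 + 3 → D# in octave 3
Result = D#3


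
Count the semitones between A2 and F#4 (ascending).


Absolute semitone position = octave×12 + chromatic position
A2: 2×12 + 9 = 33
F#4: 4×12 + 6 = 54
Difference = 54 - 33 = 21
= 21 semitones


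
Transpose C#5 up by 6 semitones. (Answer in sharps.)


C#5: chromatic position 1 in octave 5 → absolute = 5×12 + 1 = 61
Transpose up 6: 61 + 6 = 67
67 = 5×12 + 7 → G in octave 5
Result = G5


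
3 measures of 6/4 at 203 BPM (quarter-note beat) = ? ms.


Solution.
Quarter-note beat duration = 60000 / 203 ms
Beats per measure (6/4) = 6
One measure = 6 × 60000 / 203 = 360000 / 203 ms
3 measures = 3 × 360000 / 203 = 1080000 / 203
= 5320.2 ms


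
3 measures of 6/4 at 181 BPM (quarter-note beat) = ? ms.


Quarter-note beat duration = 60000 / 181 ms
Beats per measure (6/4) = 6
One measure = 6 × 60000 / 181 = 360000 / 181 ms
3 measures = 3 × 360000 / 181 = 1080000 / 181
= 5966.9 ms


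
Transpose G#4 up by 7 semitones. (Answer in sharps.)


Working:
G#4: chromatic position 8 in octave 4 → absolute = 4×12 + 8 = 56
Transpose up 7: 56 + 7 = 63
63 = 5×12 + 3 → D# in octave 5
Result = D#5


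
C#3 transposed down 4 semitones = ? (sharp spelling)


Solution.
C#3: chromatic position 1 in octave 3 → absolute = 3×12 + 1 = 37
Transpose down 4: 37 - 4 = 33
33 = 2×12 + 9 → A in octave 2
Result = A2


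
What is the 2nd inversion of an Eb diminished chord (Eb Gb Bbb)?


Step by step:
Root position: Eb Gb Bbb
2nd inversion: move root and 3rd up an octave
Bass note: Bbb
Notes (bottom to top) = Bbb Eb Gb


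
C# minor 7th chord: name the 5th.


Solution.
Minor 7th chord = root + minor 3rd + perfect 5th + minor 7th
Seventh chords stack in thirds, so the letter names are C-E-G-B
Root: C#
Minor 3rd above C#: E
Perfect 5th above C#: G#
Minor 7th above C#: B
The 5th = G#


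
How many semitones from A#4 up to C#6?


Absolute semitone position = octave×12 + chromatic position
A#4: 4×12 + 10 = 58
C#6: 6×12 + 1 = 73
Difference = 73 - 58 = 15
= 15 semitones


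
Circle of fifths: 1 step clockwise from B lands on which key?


Working:
Each clockwise step on the circle of fifths moves up a perfect 5th
From B: B → F#/Gb
= F#/Gb


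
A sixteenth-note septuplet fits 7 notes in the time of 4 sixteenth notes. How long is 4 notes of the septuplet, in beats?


Septuplet: 7 notes occupy the space of 4 sixteenth notes
Space = 4 × 1/4 = 1 beat
Each septuplet note = 1 / 7 = 1/7 beats
4 notes = 4 × 1/7 = 4/7
= 4/7 beats


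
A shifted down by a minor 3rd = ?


minor 3rd: 3 letter names, 3 semitones
Letter: A - 2 → F
Pitch: A - 3 semitones, spelled as an F → F#
= F#


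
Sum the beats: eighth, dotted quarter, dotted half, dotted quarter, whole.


Solution.
Beat values:
  eighth = 0.5 beats
  dotted quarter = 1.5 beats
  dotted half = 3 beats
  dotted quarter = 1.5 beats
  whole = 4 beats
Sum = 0.5 + 1.5 + 3 + 1.5 + 4
= 10.5 beats


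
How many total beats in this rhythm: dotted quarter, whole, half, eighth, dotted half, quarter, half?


Solution.
Beat values:
  dotted quarter = 1.5 beats
  whole = 4 beats
  half = 2 beats
  eighth = 0.5 beats
  dotted half = 3 beats
  quarter = 1 beat
  half = 2 beats
Sum = 1.5 + 4 + 2 + 0.5 + 3 + 1 + 2
= 14 beats


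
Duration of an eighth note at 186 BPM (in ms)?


Step by step:
One quarter-note beat = 60000 / BPM = 60000 / 186 ms
Eighth note = 1/2 × quarter note
Duration = 1/2 × 60000 / 186 = 30000 / 186
= 161.3 ms


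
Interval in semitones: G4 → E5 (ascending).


Reasoning:
Absolute semitone position = octave×12 + chromatic position
G4: 4×12 + 7 = 55
E5: 5×12 + 4 = 64
Difference = 64 - 55 = 9
= 9 semitones


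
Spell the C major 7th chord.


Let's work it out.
Major 7th chord = root + major 3rd + perfect 5th + major 7th
Seventh chords stack in thirds, so the letter names are C-E-G-B
Root: C
Major 3rd above C: E
Perfect 5th above C: G
Major 7th above C: B
Chord = C E G B


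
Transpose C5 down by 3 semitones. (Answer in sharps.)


Let's work it out.
C5: chromatic position 0 in octave 5 → absolute = 5×12 + 0 = 60
Transpose down 3: 60 - 3 = 57
57 = 4×12 + 9 → A in octave 4
Result = A4


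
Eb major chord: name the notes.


Major triad = root + major 3rd (4 semitones) + perfect 5th (7 semitones)
A triad on Eb stacks thirds, so the chord tones use letter names E-G-B
Root: Eb
Major 3rd above Eb: G
Perfect 5th above Eb: Bb
Chord = Eb G Bb


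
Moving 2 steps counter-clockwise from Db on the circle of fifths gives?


Working:
Each counter-clockwise step moves down a perfect 5th (= up a perfect 4th)
From Db: Db → F#/Gb → B
= B


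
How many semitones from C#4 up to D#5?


Solution.
Absolute semitone position = octave×12 + chromatic position
C#4: 4×12 + 1 = 49
D#5: 5×12 + 3 = 63
Difference = 63 - 49 = 14
= 14 semitones


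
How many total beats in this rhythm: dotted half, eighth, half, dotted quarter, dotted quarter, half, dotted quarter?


Working:
Beat values:
  dotted half = 3 beats
  eighth = 0.5 beats
  half = 2 beats
  dotted quarter = 1.5 beats
  dotted quarter = 1.5 beats
  half = 2 beats
  dotted quarter = 1.5 beats
Sum = 3 + 0.5 + 2 + 1.5 + 1.5 + 2 + 1.5
= 12 beats


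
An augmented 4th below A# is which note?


Let's work it out.
A 4th spans 4 letter names, so from A we land on E
An augmented 4th = 6 semitones below A#
Spell E at that pitch: E
= E


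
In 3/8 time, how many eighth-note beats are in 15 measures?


Time signature 3/8: the bottom number 8 means the eighth note gets one count
The top number 3 means 3 eighth-note beats per measure
Total = 3 × 15 measures
= 45 eighth-note beats


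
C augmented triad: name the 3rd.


Working:
Augmented triad = root + major 3rd (4 semitones) + augmented 5th (8 semitones)
A triad on C stacks thirds, so the chord tones use letter names C-E-G
Root: C
Major 3rd above C: E
Augmented 5th above C: G#
The 3rd = E


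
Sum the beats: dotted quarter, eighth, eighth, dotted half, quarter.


Step by step:
Beat values:
  dotted quarter = 1.5 beats
  eighth = 0.5 beats
  eighth = 0.5 beats
  dotted half = 3 beats
  quarter = 1 beat
Sum = 1.5 + 0.5 + 0.5 + 3 + 1
= 6.5 beats


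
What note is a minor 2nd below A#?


Solution.
A 2nd spans 2 letter names, so from A we land on G
A minor 2nd = 1 semitone below A#
Spell G at that pitch: G##
= G##


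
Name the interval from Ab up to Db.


Reasoning:
Letter names: A → D spans 4 letter names → a 4th
Semitones: Ab → Db = 5 half-steps
A 4th of 5 semitones is a perfect 4th
= perfect 4th


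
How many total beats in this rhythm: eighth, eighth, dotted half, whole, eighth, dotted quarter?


Let's work it out.
Beat values:
  eighth = 0.5 beats
  eighth = 0.5 beats
  dotted half = 3 beats
  whole = 4 beats
  eighth = 0.5 beats
  dotted quarter = 1.5 beats
Sum = 0.5 + 0.5 + 3 + 4 + 0.5 + 1.5
= 10 beats


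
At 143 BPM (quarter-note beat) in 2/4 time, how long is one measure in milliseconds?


Quarter-note beat duration = 60000 / 143 ms
Beats per measure (2/4) = 2
One measure = 2 × 60000 / 143 = 120000 / 143 ms
= 839.2 ms


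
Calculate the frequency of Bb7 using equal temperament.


f = 440 × 2^(n/12) where n = semitones from A4
Bb7: 37 semitones from A4
f = 440 × 2^(37/12)
f = 3729.31 Hz


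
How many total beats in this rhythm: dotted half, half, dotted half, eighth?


Reasoning:
Beat values:
  dotted half = 3 beats
  half = 2 beats
  dotted half = 3 beats
  eighth = 0.5 beats
Sum = 3 + 2 + 3 + 0.5
= 8.5 beats


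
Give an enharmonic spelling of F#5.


Step by step:
Enharmonic notes sound the same pitch but are spelled with different letter names
F# and Gb name the same pitch class
= Gb5


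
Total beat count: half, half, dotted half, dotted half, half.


Working:
Beat values:
  half = 2 beats
  half = 2 beats
  dotted half = 3 beats
  dotted half = 3 beats
  half = 2 beats
Sum = 2 + 2 + 3 + 3 + 2
= 12 beats


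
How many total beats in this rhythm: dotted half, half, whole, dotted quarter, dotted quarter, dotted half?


Reasoning:
Beat values:
  dotted half = 3 beats
  half = 2 beats
  whole = 4 beats
  dotted quarter = 1.5 beats
  dotted quarter = 1.5 beats
  dotted half = 3 beats
Sum = 3 + 2 + 4 + 1.5 + 1.5 + 3
= 15 beats


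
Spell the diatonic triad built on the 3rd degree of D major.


D major scale: D E F# G A B C#
Diatonic triad on degree 3 stacks scale notes 3, 5, 7: F# A C#
F#→A = 3 semitones; F#→C# = 7 semitones → minor triad
= F# A C# (minor)


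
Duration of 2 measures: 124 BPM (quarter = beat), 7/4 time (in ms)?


Reasoning:
Quarter-note beat duration = 60000 / 124 ms
Beats per measure (7/4) = 7
One measure = 7 × 60000 / 124 = 420000 / 124 ms
2 measures = 2 × 420000 / 124 = 840000 / 124
= 6774.2 ms


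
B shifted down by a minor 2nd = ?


minor 2nd: 2 letter names, 1 semitones
Letter: B - 1 → A
Pitch: B - 1 semitones, spelled as an A → A#
= A#


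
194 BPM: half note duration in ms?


Step by step:
One quarter-note beat = 60000 / BPM = 60000 / 194 ms
Half note = 2 × quarter note
Duration = 2 × 60000 / 194 = 120000 / 194
= 618.6 ms


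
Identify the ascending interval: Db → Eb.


Working:
Letter names: D → E spans 2 letter names → a 2nd
Semitones: Db → Eb = 2 half-steps
A 2nd of 2 semitones is a major 2nd
= major 2nd


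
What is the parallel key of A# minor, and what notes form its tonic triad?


Solution.
Parallel keys share the same tonic but differ in mode
A# minor → parallel is A# major
Tonic triad of A# major = A# C## E#
= A# major; triad = A# C## E#


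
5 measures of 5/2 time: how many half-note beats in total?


Reasoning:
Time signature 5/2: the bottom number 2 means the half note gets one count
The top number 5 means 5 half-note beats per measure
Total = 5 × 5 measures
= 25 half-note beats


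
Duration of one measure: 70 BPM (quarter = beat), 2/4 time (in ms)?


Step by step:
Quarter-note beat duration = 60000 / 70 ms
Beats per measure (2/4) = 2
One measure = 2 × 60000 / 70 = 120000 / 70 ms
= 1714.3 ms


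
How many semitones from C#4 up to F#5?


Step by step:
Absolute semitone position = octave×12 + chromatic position
C#4: 4×12 + 1 = 49
F#5: 5×12 + 6 = 66
Difference = 66 - 49 = 17
= 17 semitones


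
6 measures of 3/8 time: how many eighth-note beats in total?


Solution.
Time signature 3/8: the bottom number 8 means the eighth note gets one count
The top number 3 means 3 eighth-note beats per measure
Total = 3 × 6 measures
= 18 eighth-note beats


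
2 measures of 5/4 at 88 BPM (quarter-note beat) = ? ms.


Quarter-note beat duration = 60000 / 88 ms
Beats per measure (5/4) = 5
One measure = 5 × 60000 / 88 = 300000 / 88 ms
2 measures = 2 × 300000 / 88 = 600000 / 88
= 6818.2 ms


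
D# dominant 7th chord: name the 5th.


Let's work it out.
Dominant 7th chord = root + major 3rd + perfect 5th + minor 7th
Seventh chords stack in thirds, so the letter names are D-F-A-C
Root: D#
Major 3rd above D#: F##
Perfect 5th above D#: A#
Minor 7th above D#: C#
The 5th = A#


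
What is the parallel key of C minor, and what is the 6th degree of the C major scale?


Solution.
Parallel keys share the same tonic but differ in mode
C minor → parallel is C major
C major scale: C D E F G A B
= C major; 6th degree = A


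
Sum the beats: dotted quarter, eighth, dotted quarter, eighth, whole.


Beat values:
  dotted quarter = 1.5 beats
  eighth = 0.5 beats
  dotted quarter = 1.5 beats
  eighth = 0.5 beats
  whole = 4 beats
Sum = 1.5 + 0.5 + 1.5 + 0.5 + 4
= 8 beats


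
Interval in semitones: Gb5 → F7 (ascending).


Absolute semitone position = octave×12 + chromatic position
Gb5: 5×12 + 6 = 66
F7: 7×12 + 5 = 89
Difference = 89 - 66 = 23
= 23 semitones


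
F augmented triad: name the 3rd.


Working:
Augmented triad = root + major 3rd (4 semitones) + augmented 5th (8 semitones)
A triad on F stacks thirds, so the chord tones use letter names F-A-C
Root: F
Major 3rd above F: A
Augmented 5th above F: C#
The 3rd = A


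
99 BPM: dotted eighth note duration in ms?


Step by step:
One quarter-note beat = 60000 / BPM = 60000 / 99 ms
Dotted eighth note = 3/4 × quarter note
Duration = 3/4 × 60000 / 99 = 45000 / 99
= 454.5 ms


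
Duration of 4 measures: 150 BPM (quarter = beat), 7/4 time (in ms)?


Solution.
Quarter-note beat duration = 60000 / 150 ms
Beats per measure (7/4) = 7
One measure = 7 × 60000 / 150 = 420000 / 150 ms
4 measures = 4 × 420000 / 150 = 1680000 / 150
= 11200.0 ms


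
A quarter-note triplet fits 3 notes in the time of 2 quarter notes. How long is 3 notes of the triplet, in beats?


Reasoning:
Triplet: 3 notes occupy the space of 2 quarter notes
Space = 2 × 1 = 2 beats
Each triplet note = 2 / 3 = 2/3 beats
3 notes = 3 × 2/3 = 2
= 2 beats


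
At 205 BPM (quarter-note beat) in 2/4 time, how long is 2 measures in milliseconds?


Quarter-note beat duration = 60000 / 205 ms
Beats per measure (2/4) = 2
One measure = 2 × 60000 / 205 = 120000 / 205 ms
2 measures = 2 × 120000 / 205 = 240000 / 205
= 1170.7 ms


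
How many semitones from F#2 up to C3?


Reasoning:
Absolute semitone position = octave×12 + chromatic position
F#2: 2×12 + 6 = 30
C3: 3×12 + 0 = 36
Difference = 36 - 30 = 6
= 6 semitones


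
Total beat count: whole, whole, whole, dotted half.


Working:
Beat values:
  whole = 4 beats
  whole = 4 beats
  whole = 4 beats
  dotted half = 3 beats
Sum = 4 + 4 + 4 + 3
= 15 beats


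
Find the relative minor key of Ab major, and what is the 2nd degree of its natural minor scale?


The relative minor shares the major's key signature and starts on its 6th degree
6th degree = a major 6th above the tonic; a major 6th above Ab is F
→ relative minor of Ab major is F minor
F natural minor scale: F G Ab Bb C Db Eb
= F minor; 2nd degree = G


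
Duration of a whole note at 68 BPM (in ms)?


Working:
One quarter-note beat = 60000 / BPM = 60000 / 68 ms
Whole note = 4 × quarter note
Duration = 4 × 60000 / 68 = 240000 / 68
= 3529.4 ms


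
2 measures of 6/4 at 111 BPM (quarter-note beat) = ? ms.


Solution.
Quarter-note beat duration = 60000 / 111 ms
Beats per measure (6/4) = 6
One measure = 6 × 60000 / 111 = 360000 / 111 ms
2 measures = 2 × 360000 / 111 = 720000 / 111
= 6486.5 ms


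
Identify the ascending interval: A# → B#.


Reasoning:
Letter names: A → B spans 2 letter names → a 2nd
Semitones: A# → B# = 2 half-steps
A 2nd of 2 semitones is a major 2nd
= major 2nd


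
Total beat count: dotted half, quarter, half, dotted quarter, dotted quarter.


Solution.
Beat values:
  dotted half = 3 beats
  quarter = 1 beat
  half = 2 beats
  dotted quarter = 1.5 beats
  dotted quarter = 1.5 beats
Sum = 3 + 1 + 2 + 1.5 + 1.5
= 9 beats


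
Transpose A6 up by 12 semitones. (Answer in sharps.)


Solution.
A6: chromatic position 9 in octave 6 → absolute = 6×12 + 9 = 81
Transpose up 12: 81 + 12 = 93
93 = 7×12 + 9 → A in octave 7
Result = A7


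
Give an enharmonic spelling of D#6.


Working:
Enharmonic notes sound the same pitch but are spelled with different letter names
D# and Eb name the same pitch class
= Eb6


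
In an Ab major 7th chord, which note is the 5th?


Step by step:
Major 7th chord = root + major 3rd + perfect 5th + major 7th
Seventh chords stack in thirds, so the letter names are A-C-E-G
Root: Ab
Major 3rd above Ab: C
Perfect 5th above Ab: Eb
Major 7th above Ab: G
The 5th = Eb


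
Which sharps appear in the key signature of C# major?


Step by step:
Sharp major keys follow the circle of fifths: C(0), G(1), D(2), A(3), E(4), B(5), F#(6), C#(7)
C# major has 7 sharps
Order of sharps: F# C# G# D# A# E# B# → first 7: F#, C#, G#, D#, A#, E#, B#
= F#, C#, G#, D#, A#, E#, B#


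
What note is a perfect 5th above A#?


Working:
A 5th spans 5 letter names, so from A we land on E
A perfect 5th = 7 semitones above A#
Spell E at that pitch: E#
= E#


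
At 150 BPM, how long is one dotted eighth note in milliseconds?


Reasoning:
One quarter-note beat = 60000 / BPM = 60000 / 150 ms
Dotted eighth note = 3/4 × quarter note
Duration = 3/4 × 60000 / 150 = 45000 / 150
= 300.0 ms


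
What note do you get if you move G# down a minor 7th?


Let's work it out.
minor 7th: 7 letter names, 10 semitones
Letter: G - 6 → A
Pitch: G# - 10 semitones, spelled as an A → A#
= A#


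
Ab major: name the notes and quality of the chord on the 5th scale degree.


Working:
Ab major scale: Ab Bb C Db Eb F G
Diatonic triad on degree 5 stacks scale notes 5, 7, 2: Eb G Bb
Eb→G = 4 semitones; Eb→Bb = 7 semitones → major triad
= Eb G Bb (major)


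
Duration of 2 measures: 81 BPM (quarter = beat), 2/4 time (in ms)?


Working:
Quarter-note beat duration = 60000 / 81 ms
Beats per measure (2/4) = 2
One measure = 2 × 60000 / 81 = 120000 / 81 ms
2 measures = 2 × 120000 / 81 = 240000 / 81
= 2963.0 ms


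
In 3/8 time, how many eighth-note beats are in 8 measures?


Solution.
Time signature 3/8: the bottom number 8 means the eighth note gets one count
The top number 3 means 3 eighth-note beats per measure
Total = 3 × 8 measures
= 24 eighth-note beats


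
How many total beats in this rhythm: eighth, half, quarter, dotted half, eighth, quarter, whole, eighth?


Reasoning:
Beat values:
  eighth = 0.5 beats
  half = 2 beats
  quarter = 1 beat
  dotted half = 3 beats
  eighth = 0.5 beats
  quarter = 1 beat
  whole = 4 beats
  eighth = 0.5 beats
Sum = 0.5 + 2 + 1 + 3 + 0.5 + 1 + 4 + 0.5
= 12.5 beats


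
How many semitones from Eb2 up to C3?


Let's work it out.
Absolute semitone position = octave×12 + chromatic position
Eb2: 2×12 + 3 = 27
C3: 3×12 + 0 = 36
Difference = 36 - 27 = 9
= 9 semitones


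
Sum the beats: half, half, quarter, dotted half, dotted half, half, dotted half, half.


Beat values:
  half = 2 beats
  half = 2 beats
  quarter = 1 beat
  dotted half = 3 beats
  dotted half = 3 beats
  half = 2 beats
  dotted half = 3 beats
  half = 2 beats
Sum = 2 + 2 + 1 + 3 + 3 + 2 + 3 + 2
= 18 beats


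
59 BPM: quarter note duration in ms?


One quarter-note beat = 60000 / BPM = 60000 / 59 ms
Duration = 60000 / 59
= 1016.9 ms


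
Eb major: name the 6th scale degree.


Working:
Major scale pattern: W-W-H-W-W-W-H (2-2-1-2-2-2-1 semitones)
Starting from Eb:
  Eb + 2 semitones → F
  F + 2 semitones → G
  G + 1 semitone → Ab
  Ab + 2 semitones → Bb
  Bb + 2 semitones → C
  C + 2 semitones → D
  D + 1 semitone → Eb
Scale: Eb F G Ab Bb C D
Degree 6 = C


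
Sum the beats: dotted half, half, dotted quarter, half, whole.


Reasoning:
Beat values:
  dotted half = 3 beats
  half = 2 beats
  dotted quarter = 1.5 beats
  half = 2 beats
  whole = 4 beats
Sum = 3 + 2 + 1.5 + 2 + 4
= 12.5 beats


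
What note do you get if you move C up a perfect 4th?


Working:
perfect 4th: 4 letter names, 5 semitones
Letter: C + 3 → F
Pitch: C + 5 semitones, spelled as an F → F
= F


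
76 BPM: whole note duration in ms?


One quarter-note beat = 60000 / BPM = 60000 / 76 ms
Whole note = 4 × quarter note
Duration = 4 × 60000 / 76 = 240000 / 76
= 3157.9 ms


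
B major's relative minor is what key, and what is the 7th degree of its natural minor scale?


Reasoning:
The relative minor shares the major's key signature and starts on its 6th degree
6th degree = a major 6th above the tonic; a major 6th above B is G#
→ relative minor of B major is G# minor
G# natural minor scale: G# A# B C# D# E F#
= G# minor; 7th degree = F#


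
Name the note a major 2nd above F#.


Working:
A 2nd spans 2 letter names, so from F we land on G
A major 2nd = 2 semitones above F#
Spell G at that pitch: G#
= G#


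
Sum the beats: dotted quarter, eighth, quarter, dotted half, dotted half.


Solution.
Beat values:
  dotted quarter = 1.5 beats
  eighth = 0.5 beats
  quarter = 1 beat
  dotted half = 3 beats
  dotted half = 3 beats
Sum = 1.5 + 0.5 + 1 + 3 + 3
= 9 beats


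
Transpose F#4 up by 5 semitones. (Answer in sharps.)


F#4: chromatic position 6 in octave 4 → absolute = 4×12 + 6 = 54
Transpose up 5: 54 + 5 = 59
59 = 4×12 + 11 → B in octave 4
Result = B4


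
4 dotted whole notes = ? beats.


Base whole note = 4 beats
Dot 1 adds half the previous value: +2
One dotted whole = 4 + 2 = 6
4 of them = 4 × 6 = 24
= 24 beats


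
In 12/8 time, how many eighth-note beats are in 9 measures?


Working:
Time signature 12/8: the bottom number 8 means the eighth note gets one count
The top number 12 means 12 eighth-note beats per measure
Total = 12 × 9 measures
= 108 eighth-note beats


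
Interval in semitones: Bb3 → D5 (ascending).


Let's work it out.
Absolute semitone position = octave×12 + chromatic position
Bb3: 3×12 + 10 = 46
D5: 5×12 + 2 = 62
Difference = 62 - 46 = 16
= 16 semitones


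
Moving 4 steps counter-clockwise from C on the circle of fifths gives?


Working:
Each counter-clockwise step moves down a perfect 5th (= up a perfect 4th)
From C: C → F → Bb → Eb → Ab
= Ab


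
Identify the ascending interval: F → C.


Letter names: F → C spans 5 letter names → a 5th
Semitones: F → C = 7 half-steps
A 5th of 7 semitones is a perfect 5th
= perfect 5th


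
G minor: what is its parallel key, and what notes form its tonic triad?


Parallel keys share the same tonic but differ in mode
G minor → parallel is G major
Tonic triad of G major = G B D
= G major; triad = G B D


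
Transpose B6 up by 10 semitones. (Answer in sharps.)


Let's work it out.
B6: chromatic position 11 in octave 6 → absolute = 6×12 + 11 = 83
Transpose up 10: 83 + 10 = 93
93 = 7×12 + 9 → A in octave 7
Result = A7


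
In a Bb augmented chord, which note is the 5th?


Working:
Augmented triad = root + major 3rd (4 semitones) + augmented 5th (8 semitones)
A triad on Bb stacks thirds, so the chord tones use letter names B-D-F
Root: Bb
Major 3rd above Bb: D
Augmented 5th above Bb: F#
The 5th = F#


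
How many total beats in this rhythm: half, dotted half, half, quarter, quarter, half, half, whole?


Step by step:
Beat values:
  half = 2 beats
  dotted half = 3 beats
  half = 2 beats
  quarter = 1 beat
  quarter = 1 beat
  half = 2 beats
  half = 2 beats
  whole = 4 beats
Sum = 2 + 3 + 2 + 1 + 1 + 2 + 2 + 4
= 17 beats


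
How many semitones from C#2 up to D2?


Solution.
Absolute semitone position = octave×12 + chromatic position
C#2: 2×12 + 1 = 25
D2: 2×12 + 2 = 26
Difference = 26 - 25 = 1
= 1 semitone


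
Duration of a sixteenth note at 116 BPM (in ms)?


Working:
One quarter-note beat = 60000 / BPM = 60000 / 116 ms
Sixteenth note = 1/4 × quarter note
Duration = 1/4 × 60000 / 116 = 15000 / 116
= 129.3 ms


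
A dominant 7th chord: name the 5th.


Let's work it out.
Dominant 7th chord = root + major 3rd + perfect 5th + minor 7th
Seventh chords stack in thirds, so the letter names are A-C-E-G
Root: A
Major 3rd above A: C#
Perfect 5th above A: E
Minor 7th above A: G
The 5th = E


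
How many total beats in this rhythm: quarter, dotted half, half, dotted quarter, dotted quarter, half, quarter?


Beat values:
  quarter = 1 beat
  dotted half = 3 beats
  half = 2 beats
  dotted quarter = 1.5 beats
  dotted quarter = 1.5 beats
  half = 2 beats
  quarter = 1 beat
Sum = 1 + 3 + 2 + 1.5 + 1.5 + 2 + 1
= 12 beats


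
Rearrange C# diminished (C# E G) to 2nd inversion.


Root position: C# E G
2nd inversion: move root and 3rd up an octave
Bass note: G
Notes (bottom to top) = G C# E


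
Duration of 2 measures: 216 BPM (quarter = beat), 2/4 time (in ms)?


Let's work it out.
Quarter-note beat duration = 60000 / 216 ms
Beats per measure (2/4) = 2
One measure = 2 × 60000 / 216 = 120000 / 216 ms
2 measures = 2 × 120000 / 216 = 240000 / 216
= 1111.1 ms


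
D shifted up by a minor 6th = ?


minor 6th: 6 letter names, 8 semitones
Letter: D + 5 → B
Pitch: D + 8 semitones, spelled as a B → Bb
= Bb


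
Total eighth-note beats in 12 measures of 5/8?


Time signature 5/8: the bottom number 8 means the eighth note gets one count
The top number 5 means 5 eighth-note beats per measure
Total = 5 × 12 measures
= 60 eighth-note beats


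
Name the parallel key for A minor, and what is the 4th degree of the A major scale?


Parallel keys share the same tonic but differ in mode
A minor → parallel is A major
A major scale: A B C# D E F# G#
= A major; 4th degree = D


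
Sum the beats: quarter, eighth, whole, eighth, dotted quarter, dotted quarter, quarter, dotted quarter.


Working:
Beat values:
  quarter = 1 beat
  eighth = 0.5 beats
  whole = 4 beats
  eighth = 0.5 beats
  dotted quarter = 1.5 beats
  dotted quarter = 1.5 beats
  quarter = 1 beat
  dotted quarter = 1.5 beats
Sum = 1 + 0.5 + 4 + 0.5 + 1.5 + 1.5 + 1 + 1.5
= 11.5 beats


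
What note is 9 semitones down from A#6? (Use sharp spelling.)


A#6: chromatic position 10 in octave 6 → absolute = 6×12 + 10 = 82
Transpose down 9: 82 - 9 = 73
73 = 6×12 + 1 → C# in octave 6
Result = C#6


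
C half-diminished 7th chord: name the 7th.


Reasoning:
Half-diminished 7th chord = root + minor 3rd + diminished 5th + minor 7th
Seventh chords stack in thirds, so the letter names are C-E-G-B
Root: C
Minor 3rd above C: Eb
Diminished 5th above C: Gb
Minor 7th above C: Bb
The 7th = Bb


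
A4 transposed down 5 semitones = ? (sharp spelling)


Step by step:
A4: chromatic position 9 in octave 4 → absolute = 4×12 + 9 = 57
Transpose down 5: 57 - 5 = 52
52 = 4×12 + 4 → E in octave 4
Result = E4
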